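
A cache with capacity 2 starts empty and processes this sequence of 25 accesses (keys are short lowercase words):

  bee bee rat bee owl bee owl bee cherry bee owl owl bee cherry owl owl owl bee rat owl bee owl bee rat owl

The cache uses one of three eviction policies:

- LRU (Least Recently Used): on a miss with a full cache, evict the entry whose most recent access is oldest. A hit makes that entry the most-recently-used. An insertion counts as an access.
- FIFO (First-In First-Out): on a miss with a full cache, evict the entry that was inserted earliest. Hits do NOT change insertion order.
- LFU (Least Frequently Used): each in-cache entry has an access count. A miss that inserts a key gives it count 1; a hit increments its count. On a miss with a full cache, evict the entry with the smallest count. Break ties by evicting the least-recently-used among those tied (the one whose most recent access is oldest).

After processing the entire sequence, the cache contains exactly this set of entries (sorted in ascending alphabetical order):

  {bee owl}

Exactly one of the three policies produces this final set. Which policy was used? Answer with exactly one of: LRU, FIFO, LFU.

Simulating under each policy and comparing final sets:
  LRU: final set = {owl rat} -> differs
  FIFO: final set = {owl rat} -> differs
  LFU: final set = {bee owl} -> MATCHES target
Only LFU produces the target set.

Answer: LFU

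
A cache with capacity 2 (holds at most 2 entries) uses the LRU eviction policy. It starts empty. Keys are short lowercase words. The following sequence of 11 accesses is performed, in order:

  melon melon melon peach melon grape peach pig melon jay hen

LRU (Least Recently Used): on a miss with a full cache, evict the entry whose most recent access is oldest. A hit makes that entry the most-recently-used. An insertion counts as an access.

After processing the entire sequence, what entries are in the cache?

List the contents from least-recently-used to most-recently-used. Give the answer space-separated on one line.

LRU simulation (capacity=2):
  1. access melon: MISS. Cache (LRU->MRU): [melon]
  2. access melon: HIT. Cache (LRU->MRU): [melon]
  3. access melon: HIT. Cache (LRU->MRU): [melon]
  4. access peach: MISS. Cache (LRU->MRU): [melon peach]
  5. access melon: HIT. Cache (LRU->MRU): [peach melon]
  6. access grape: MISS, evict peach. Cache (LRU->MRU): [melon grape]
  7. access peach: MISS, evict melon. Cache (LRU->MRU): [grape peach]
  8. access pig: MISS, evict grape. Cache (LRU->MRU): [peach pig]
  9. access melon: MISS, evict peach. Cache (LRU->MRU): [pig melon]
  10. access jay: MISS, evict pig. Cache (LRU->MRU): [melon jay]
  11. access hen: MISS, evict melon. Cache (LRU->MRU): [jay hen]
Total: 3 hits, 8 misses, 6 evictions

Answer: jay hen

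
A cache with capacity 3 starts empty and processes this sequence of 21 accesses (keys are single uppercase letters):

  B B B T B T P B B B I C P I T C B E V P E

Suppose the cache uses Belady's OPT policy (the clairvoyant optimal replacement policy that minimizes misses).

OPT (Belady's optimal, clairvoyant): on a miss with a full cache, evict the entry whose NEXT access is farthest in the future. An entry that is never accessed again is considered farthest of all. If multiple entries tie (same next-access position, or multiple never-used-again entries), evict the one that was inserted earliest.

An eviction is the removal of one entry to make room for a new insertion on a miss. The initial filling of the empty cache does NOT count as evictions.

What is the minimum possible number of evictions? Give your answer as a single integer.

OPT (Belady) simulation (capacity=3):
  1. access B: MISS. Cache: [B]
  2. access B: HIT. Next use of B: step 3. Cache: [B]
  3. access B: HIT. Next use of B: step 5. Cache: [B]
  4. access T: MISS. Cache: [B T]
  5. access B: HIT. Next use of B: step 8. Cache: [B T]
  6. access T: HIT. Next use of T: step 15. Cache: [B T]
  7. access P: MISS. Cache: [B T P]
  8. access B: HIT. Next use of B: step 9. Cache: [B T P]
  9. access B: HIT. Next use of B: step 10. Cache: [B T P]
  10. access B: HIT. Next use of B: step 17. Cache: [B T P]
  11. access I: MISS, evict B (next use: step 17). Cache: [T P I]
  12. access C: MISS, evict T (next use: step 15). Cache: [P I C]
  13. access P: HIT. Next use of P: step 20. Cache: [P I C]
  14. access I: HIT. Next use of I: never. Cache: [P I C]
  15. access T: MISS, evict I (next use: never). Cache: [P C T]
  16. access C: HIT. Next use of C: never. Cache: [P C T]
  17. access B: MISS, evict C (next use: never). Cache: [P T B]
  18. access E: MISS, evict T (next use: never). Cache: [P B E]
  19. access V: MISS, evict B (next use: never). Cache: [P E V]
  20. access P: HIT. Next use of P: never. Cache: [P E V]
  21. access E: HIT. Next use of E: never. Cache: [P E V]
Total: 12 hits, 9 misses, 6 evictions

Answer: 6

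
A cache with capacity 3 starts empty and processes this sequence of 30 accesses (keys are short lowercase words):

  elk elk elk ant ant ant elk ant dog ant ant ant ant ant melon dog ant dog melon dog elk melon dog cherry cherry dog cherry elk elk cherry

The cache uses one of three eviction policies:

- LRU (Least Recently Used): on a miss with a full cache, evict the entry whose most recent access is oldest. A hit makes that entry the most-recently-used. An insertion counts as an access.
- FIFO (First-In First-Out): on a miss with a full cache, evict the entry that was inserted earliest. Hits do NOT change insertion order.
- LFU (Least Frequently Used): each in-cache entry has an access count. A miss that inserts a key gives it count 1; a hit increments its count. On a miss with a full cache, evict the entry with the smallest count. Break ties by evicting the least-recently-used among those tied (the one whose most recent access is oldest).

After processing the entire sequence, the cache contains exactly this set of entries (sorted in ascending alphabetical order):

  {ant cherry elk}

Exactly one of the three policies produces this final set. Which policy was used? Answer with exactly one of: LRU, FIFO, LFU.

Simulating under each policy and comparing final sets:
  LRU: final set = {cherry dog elk} -> differs
  FIFO: final set = {cherry dog elk} -> differs
  LFU: final set = {ant cherry elk} -> MATCHES target
Only LFU produces the target set.

Answer: LFU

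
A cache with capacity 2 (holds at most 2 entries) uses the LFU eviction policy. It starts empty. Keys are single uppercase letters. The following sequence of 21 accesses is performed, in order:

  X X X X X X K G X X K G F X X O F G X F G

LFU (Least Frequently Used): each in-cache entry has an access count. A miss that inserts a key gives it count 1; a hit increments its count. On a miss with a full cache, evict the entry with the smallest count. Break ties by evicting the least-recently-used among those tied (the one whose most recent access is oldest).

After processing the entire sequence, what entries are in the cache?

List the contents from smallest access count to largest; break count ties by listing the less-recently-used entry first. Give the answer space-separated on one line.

LFU simulation (capacity=2):
  1. access X: MISS. Cache: [X(c=1)]
  2. access X: HIT, count now 2. Cache: [X(c=2)]
  3. access X: HIT, count now 3. Cache: [X(c=3)]
  4. access X: HIT, count now 4. Cache: [X(c=4)]
  5. access X: HIT, count now 5. Cache: [X(c=5)]
  6. access X: HIT, count now 6. Cache: [X(c=6)]
  7. access K: MISS. Cache: [K(c=1) X(c=6)]
  8. access G: MISS, evict K(c=1). Cache: [G(c=1) X(c=6)]
  9. access X: HIT, count now 7. Cache: [G(c=1) X(c=7)]
  10. access X: HIT, count now 8. Cache: [G(c=1) X(c=8)]
  11. access K: MISS, evict G(c=1). Cache: [K(c=1) X(c=8)]
  12. access G: MISS, evict K(c=1). Cache: [G(c=1) X(c=8)]
  13. access F: MISS, evict G(c=1). Cache: [F(c=1) X(c=8)]
  14. access X: HIT, count now 9. Cache: [F(c=1) X(c=9)]
  15. access X: HIT, count now 10. Cache: [F(c=1) X(c=10)]
  16. access O: MISS, evict F(c=1). Cache: [O(c=1) X(c=10)]
  17. access F: MISS, evict O(c=1). Cache: [F(c=1) X(c=10)]
  18. access G: MISS, evict F(c=1). Cache: [G(c=1) X(c=10)]
  19. access X: HIT, count now 11. Cache: [G(c=1) X(c=11)]
  20. access F: MISS, evict G(c=1). Cache: [F(c=1) X(c=11)]
  21. access G: MISS, evict F(c=1). Cache: [G(c=1) X(c=11)]
Total: 10 hits, 11 misses, 9 evictions

Answer: G X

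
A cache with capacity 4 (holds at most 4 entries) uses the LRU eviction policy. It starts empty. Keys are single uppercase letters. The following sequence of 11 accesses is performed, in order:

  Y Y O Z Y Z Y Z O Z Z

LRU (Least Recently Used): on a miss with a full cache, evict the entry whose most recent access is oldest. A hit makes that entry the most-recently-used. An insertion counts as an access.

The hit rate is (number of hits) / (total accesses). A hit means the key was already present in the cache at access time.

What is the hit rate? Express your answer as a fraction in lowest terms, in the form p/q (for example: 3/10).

Answer: 8/11

Derivation:
LRU simulation (capacity=4):
  1. access Y: MISS. Cache (LRU->MRU): [Y]
  2. access Y: HIT. Cache (LRU->MRU): [Y]
  3. access O: MISS. Cache (LRU->MRU): [Y O]
  4. access Z: MISS. Cache (LRU->MRU): [Y O Z]
  5. access Y: HIT. Cache (LRU->MRU): [O Z Y]
  6. access Z: HIT. Cache (LRU->MRU): [O Y Z]
  7. access Y: HIT. Cache (LRU->MRU): [O Z Y]
  8. access Z: HIT. Cache (LRU->MRU): [O Y Z]
  9. access O: HIT. Cache (LRU->MRU): [Y Z O]
  10. access Z: HIT. Cache (LRU->MRU): [Y O Z]
  11. access Z: HIT. Cache (LRU->MRU): [Y O Z]
Total: 8 hits, 3 misses, 0 evictions

Hit rate = 8/11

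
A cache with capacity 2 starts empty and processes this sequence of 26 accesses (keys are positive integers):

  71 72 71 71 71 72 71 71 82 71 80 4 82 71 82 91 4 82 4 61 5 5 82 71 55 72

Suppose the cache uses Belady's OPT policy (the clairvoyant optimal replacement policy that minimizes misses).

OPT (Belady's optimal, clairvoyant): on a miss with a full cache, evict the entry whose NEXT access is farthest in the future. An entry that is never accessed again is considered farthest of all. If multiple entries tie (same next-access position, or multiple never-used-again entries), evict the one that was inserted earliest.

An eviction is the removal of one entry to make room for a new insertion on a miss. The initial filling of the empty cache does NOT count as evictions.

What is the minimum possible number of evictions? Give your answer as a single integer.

OPT (Belady) simulation (capacity=2):
  1. access 71: MISS. Cache: [71]
  2. access 72: MISS. Cache: [71 72]
  3. access 71: HIT. Next use of 71: step 4. Cache: [71 72]
  4. access 71: HIT. Next use of 71: step 5. Cache: [71 72]
  5. access 71: HIT. Next use of 71: step 7. Cache: [71 72]
  6. access 72: HIT. Next use of 72: step 26. Cache: [71 72]
  7. access 71: HIT. Next use of 71: step 8. Cache: [71 72]
  8. access 71: HIT. Next use of 71: step 10. Cache: [71 72]
  9. access 82: MISS, evict 72 (next use: step 26). Cache: [71 82]
  10. access 71: HIT. Next use of 71: step 14. Cache: [71 82]
  11. access 80: MISS, evict 71 (next use: step 14). Cache: [82 80]
  12. access 4: MISS, evict 80 (next use: never). Cache: [82 4]
  13. access 82: HIT. Next use of 82: step 15. Cache: [82 4]
  14. access 71: MISS, evict 4 (next use: step 17). Cache: [82 71]
  15. access 82: HIT. Next use of 82: step 18. Cache: [82 71]
  16. access 91: MISS, evict 71 (next use: step 24). Cache: [82 91]
  17. access 4: MISS, evict 91 (next use: never). Cache: [82 4]
  18. access 82: HIT. Next use of 82: step 23. Cache: [82 4]
  19. access 4: HIT. Next use of 4: never. Cache: [82 4]
  20. access 61: MISS, evict 4 (next use: never). Cache: [82 61]
  21. access 5: MISS, evict 61 (next use: never). Cache: [82 5]
  22. access 5: HIT. Next use of 5: never. Cache: [82 5]
  23. access 82: HIT. Next use of 82: never. Cache: [82 5]
  24. access 71: MISS, evict 82 (next use: never). Cache: [5 71]
  25. access 55: MISS, evict 5 (next use: never). Cache: [71 55]
  26. access 72: MISS, evict 71 (next use: never). Cache: [55 72]
Total: 13 hits, 13 misses, 11 evictions

Answer: 11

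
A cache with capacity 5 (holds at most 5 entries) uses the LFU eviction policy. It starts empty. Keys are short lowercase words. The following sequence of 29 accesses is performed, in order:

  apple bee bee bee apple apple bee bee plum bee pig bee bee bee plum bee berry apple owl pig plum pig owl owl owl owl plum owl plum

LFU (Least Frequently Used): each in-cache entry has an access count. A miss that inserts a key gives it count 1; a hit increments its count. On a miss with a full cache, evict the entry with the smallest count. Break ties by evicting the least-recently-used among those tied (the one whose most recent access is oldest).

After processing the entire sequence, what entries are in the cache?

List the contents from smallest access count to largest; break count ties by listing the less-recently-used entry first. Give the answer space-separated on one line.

Answer: pig apple plum owl bee

Derivation:
LFU simulation (capacity=5):
  1. access apple: MISS. Cache: [apple(c=1)]
  2. access bee: MISS. Cache: [apple(c=1) bee(c=1)]
  3. access bee: HIT, count now 2. Cache: [apple(c=1) bee(c=2)]
  4. access bee: HIT, count now 3. Cache: [apple(c=1) bee(c=3)]
  5. access apple: HIT, count now 2. Cache: [apple(c=2) bee(c=3)]
  6. access apple: HIT, count now 3. Cache: [bee(c=3) apple(c=3)]
  7. access bee: HIT, count now 4. Cache: [apple(c=3) bee(c=4)]
  8. access bee: HIT, count now 5. Cache: [apple(c=3) bee(c=5)]
  9. access plum: MISS. Cache: [plum(c=1) apple(c=3) bee(c=5)]
  10. access bee: HIT, count now 6. Cache: [plum(c=1) apple(c=3) bee(c=6)]
  11. access pig: MISS. Cache: [plum(c=1) pig(c=1) apple(c=3) bee(c=6)]
  12. access bee: HIT, count now 7. Cache: [plum(c=1) pig(c=1) apple(c=3) bee(c=7)]
  13. access bee: HIT, count now 8. Cache: [plum(c=1) pig(c=1) apple(c=3) bee(c=8)]
  14. access bee: HIT, count now 9. Cache: [plum(c=1) pig(c=1) apple(c=3) bee(c=9)]
  15. access plum: HIT, count now 2. Cache: [pig(c=1) plum(c=2) apple(c=3) bee(c=9)]
  16. access bee: HIT, count now 10. Cache: [pig(c=1) plum(c=2) apple(c=3) bee(c=10)]
  17. access berry: MISS. Cache: [pig(c=1) berry(c=1) plum(c=2) apple(c=3) bee(c=10)]
  18. access apple: HIT, count now 4. Cache: [pig(c=1) berry(c=1) plum(c=2) apple(c=4) bee(c=10)]
  19. access owl: MISS, evict pig(c=1). Cache: [berry(c=1) owl(c=1) plum(c=2) apple(c=4) bee(c=10)]
  20. access pig: MISS, evict berry(c=1). Cache: [owl(c=1) pig(c=1) plum(c=2) apple(c=4) bee(c=10)]
  21. access plum: HIT, count now 3. Cache: [owl(c=1) pig(c=1) plum(c=3) apple(c=4) bee(c=10)]
  22. access pig: HIT, count now 2. Cache: [owl(c=1) pig(c=2) plum(c=3) apple(c=4) bee(c=10)]
  23. access owl: HIT, count now 2. Cache: [pig(c=2) owl(c=2) plum(c=3) apple(c=4) bee(c=10)]
  24. access owl: HIT, count now 3. Cache: [pig(c=2) plum(c=3) owl(c=3) apple(c=4) bee(c=10)]
  25. access owl: HIT, count now 4. Cache: [pig(c=2) plum(c=3) apple(c=4) owl(c=4) bee(c=10)]
  26. access owl: HIT, count now 5. Cache: [pig(c=2) plum(c=3) apple(c=4) owl(c=5) bee(c=10)]
  27. access plum: HIT, count now 4. Cache: [pig(c=2) apple(c=4) plum(c=4) owl(c=5) bee(c=10)]
  28. access owl: HIT, count now 6. Cache: [pig(c=2) apple(c=4) plum(c=4) owl(c=6) bee(c=10)]
  29. access plum: HIT, count now 5. Cache: [pig(c=2) apple(c=4) plum(c=5) owl(c=6) bee(c=10)]
Total: 22 hits, 7 misses, 2 evictions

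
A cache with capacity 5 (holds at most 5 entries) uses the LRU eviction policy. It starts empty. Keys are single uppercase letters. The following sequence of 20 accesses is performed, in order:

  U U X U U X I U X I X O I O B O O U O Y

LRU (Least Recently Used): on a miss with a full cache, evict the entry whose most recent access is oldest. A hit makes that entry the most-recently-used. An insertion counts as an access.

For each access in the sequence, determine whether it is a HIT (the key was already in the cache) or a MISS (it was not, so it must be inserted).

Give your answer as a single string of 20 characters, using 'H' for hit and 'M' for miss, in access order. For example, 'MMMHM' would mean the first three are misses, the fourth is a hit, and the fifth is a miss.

LRU simulation (capacity=5):
  1. access U: MISS. Cache (LRU->MRU): [U]
  2. access U: HIT. Cache (LRU->MRU): [U]
  3. access X: MISS. Cache (LRU->MRU): [U X]
  4. access U: HIT. Cache (LRU->MRU): [X U]
  5. access U: HIT. Cache (LRU->MRU): [X U]
  6. access X: HIT. Cache (LRU->MRU): [U X]
  7. access I: MISS. Cache (LRU->MRU): [U X I]
  8. access U: HIT. Cache (LRU->MRU): [X I U]
  9. access X: HIT. Cache (LRU->MRU): [I U X]
  10. access I: HIT. Cache (LRU->MRU): [U X I]
  11. access X: HIT. Cache (LRU->MRU): [U I X]
  12. access O: MISS. Cache (LRU->MRU): [U I X O]
  13. access I: HIT. Cache (LRU->MRU): [U X O I]
  14. access O: HIT. Cache (LRU->MRU): [U X I O]
  15. access B: MISS. Cache (LRU->MRU): [U X I O B]
  16. access O: HIT. Cache (LRU->MRU): [U X I B O]
  17. access O: HIT. Cache (LRU->MRU): [U X I B O]
  18. access U: HIT. Cache (LRU->MRU): [X I B O U]
  19. access O: HIT. Cache (LRU->MRU): [X I B U O]
  20. access Y: MISS, evict X. Cache (LRU->MRU): [I B U O Y]
Total: 14 hits, 6 misses, 1 evictions

Answer: MHMHHHMHHHHMHHMHHHHM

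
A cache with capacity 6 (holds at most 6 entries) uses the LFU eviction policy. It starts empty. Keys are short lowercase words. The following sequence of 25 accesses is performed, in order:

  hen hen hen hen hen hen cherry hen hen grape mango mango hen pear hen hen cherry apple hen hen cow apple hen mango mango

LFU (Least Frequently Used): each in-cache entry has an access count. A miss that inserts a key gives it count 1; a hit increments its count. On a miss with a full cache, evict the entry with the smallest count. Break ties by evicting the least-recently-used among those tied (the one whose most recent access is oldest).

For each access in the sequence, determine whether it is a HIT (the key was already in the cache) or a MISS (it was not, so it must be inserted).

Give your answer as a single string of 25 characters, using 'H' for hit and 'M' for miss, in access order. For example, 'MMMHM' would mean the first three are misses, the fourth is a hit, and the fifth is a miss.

Answer: MHHHHHMHHMMHHMHHHMHHMHHHH

Derivation:
LFU simulation (capacity=6):
  1. access hen: MISS. Cache: [hen(c=1)]
  2. access hen: HIT, count now 2. Cache: [hen(c=2)]
  3. access hen: HIT, count now 3. Cache: [hen(c=3)]
  4. access hen: HIT, count now 4. Cache: [hen(c=4)]
  5. access hen: HIT, count now 5. Cache: [hen(c=5)]
  6. access hen: HIT, count now 6. Cache: [hen(c=6)]
  7. access cherry: MISS. Cache: [cherry(c=1) hen(c=6)]
  8. access hen: HIT, count now 7. Cache: [cherry(c=1) hen(c=7)]
  9. access hen: HIT, count now 8. Cache: [cherry(c=1) hen(c=8)]
  10. access grape: MISS. Cache: [cherry(c=1) grape(c=1) hen(c=8)]
  11. access mango: MISS. Cache: [cherry(c=1) grape(c=1) mango(c=1) hen(c=8)]
  12. access mango: HIT, count now 2. Cache: [cherry(c=1) grape(c=1) mango(c=2) hen(c=8)]
  13. access hen: HIT, count now 9. Cache: [cherry(c=1) grape(c=1) mango(c=2) hen(c=9)]
  14. access pear: MISS. Cache: [cherry(c=1) grape(c=1) pear(c=1) mango(c=2) hen(c=9)]
  15. access hen: HIT, count now 10. Cache: [cherry(c=1) grape(c=1) pear(c=1) mango(c=2) hen(c=10)]
  16. access hen: HIT, count now 11. Cache: [cherry(c=1) grape(c=1) pear(c=1) mango(c=2) hen(c=11)]
  17. access cherry: HIT, count now 2. Cache: [grape(c=1) pear(c=1) mango(c=2) cherry(c=2) hen(c=11)]
  18. access apple: MISS. Cache: [grape(c=1) pear(c=1) apple(c=1) mango(c=2) cherry(c=2) hen(c=11)]
  19. access hen: HIT, count now 12. Cache: [grape(c=1) pear(c=1) apple(c=1) mango(c=2) cherry(c=2) hen(c=12)]
  20. access hen: HIT, count now 13. Cache: [grape(c=1) pear(c=1) apple(c=1) mango(c=2) cherry(c=2) hen(c=13)]
  21. access cow: MISS, evict grape(c=1). Cache: [pear(c=1) apple(c=1) cow(c=1) mango(c=2) cherry(c=2) hen(c=13)]
  22. access apple: HIT, count now 2. Cache: [pear(c=1) cow(c=1) mango(c=2) cherry(c=2) apple(c=2) hen(c=13)]
  23. access hen: HIT, count now 14. Cache: [pear(c=1) cow(c=1) mango(c=2) cherry(c=2) apple(c=2) hen(c=14)]
  24. access mango: HIT, count now 3. Cache: [pear(c=1) cow(c=1) cherry(c=2) apple(c=2) mango(c=3) hen(c=14)]
  25. access mango: HIT, count now 4. Cache: [pear(c=1) cow(c=1) cherry(c=2) apple(c=2) mango(c=4) hen(c=14)]
Total: 18 hits, 7 misses, 1 evictions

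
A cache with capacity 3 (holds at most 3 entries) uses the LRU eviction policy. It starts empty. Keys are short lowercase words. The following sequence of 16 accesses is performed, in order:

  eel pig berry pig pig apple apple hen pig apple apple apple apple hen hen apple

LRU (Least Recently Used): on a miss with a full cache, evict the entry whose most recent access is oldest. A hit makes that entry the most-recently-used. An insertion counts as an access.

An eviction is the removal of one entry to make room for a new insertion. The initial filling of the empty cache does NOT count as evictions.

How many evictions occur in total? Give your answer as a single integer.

LRU simulation (capacity=3):
  1. access eel: MISS. Cache (LRU->MRU): [eel]
  2. access pig: MISS. Cache (LRU->MRU): [eel pig]
  3. access berry: MISS. Cache (LRU->MRU): [eel pig berry]
  4. access pig: HIT. Cache (LRU->MRU): [eel berry pig]
  5. access pig: HIT. Cache (LRU->MRU): [eel berry pig]
  6. access apple: MISS, evict eel. Cache (LRU->MRU): [berry pig apple]
  7. access apple: HIT. Cache (LRU->MRU): [berry pig apple]
  8. access hen: MISS, evict berry. Cache (LRU->MRU): [pig apple hen]
  9. access pig: HIT. Cache (LRU->MRU): [apple hen pig]
  10. access apple: HIT. Cache (LRU->MRU): [hen pig apple]
  11. access apple: HIT. Cache (LRU->MRU): [hen pig apple]
  12. access apple: HIT. Cache (LRU->MRU): [hen pig apple]
  13. access apple: HIT. Cache (LRU->MRU): [hen pig apple]
  14. access hen: HIT. Cache (LRU->MRU): [pig apple hen]
  15. access hen: HIT. Cache (LRU->MRU): [pig apple hen]
  16. access apple: HIT. Cache (LRU->MRU): [pig hen apple]
Total: 11 hits, 5 misses, 2 evictions

Answer: 2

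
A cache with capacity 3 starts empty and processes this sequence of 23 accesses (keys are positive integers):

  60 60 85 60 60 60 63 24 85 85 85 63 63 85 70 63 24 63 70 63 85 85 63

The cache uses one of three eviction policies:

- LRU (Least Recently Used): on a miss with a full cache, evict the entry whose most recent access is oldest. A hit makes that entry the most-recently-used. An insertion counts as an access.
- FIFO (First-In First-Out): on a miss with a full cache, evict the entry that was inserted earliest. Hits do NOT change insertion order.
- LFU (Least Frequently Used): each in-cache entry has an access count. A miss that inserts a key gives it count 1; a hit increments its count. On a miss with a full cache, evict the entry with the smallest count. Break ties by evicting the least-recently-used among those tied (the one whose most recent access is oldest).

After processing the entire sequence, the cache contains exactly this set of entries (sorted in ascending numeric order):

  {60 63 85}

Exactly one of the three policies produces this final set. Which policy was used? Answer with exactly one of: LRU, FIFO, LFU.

Simulating under each policy and comparing final sets:
  LRU: final set = {63 70 85} -> differs
  FIFO: final set = {63 70 85} -> differs
  LFU: final set = {60 63 85} -> MATCHES target
Only LFU produces the target set.

Answer: LFU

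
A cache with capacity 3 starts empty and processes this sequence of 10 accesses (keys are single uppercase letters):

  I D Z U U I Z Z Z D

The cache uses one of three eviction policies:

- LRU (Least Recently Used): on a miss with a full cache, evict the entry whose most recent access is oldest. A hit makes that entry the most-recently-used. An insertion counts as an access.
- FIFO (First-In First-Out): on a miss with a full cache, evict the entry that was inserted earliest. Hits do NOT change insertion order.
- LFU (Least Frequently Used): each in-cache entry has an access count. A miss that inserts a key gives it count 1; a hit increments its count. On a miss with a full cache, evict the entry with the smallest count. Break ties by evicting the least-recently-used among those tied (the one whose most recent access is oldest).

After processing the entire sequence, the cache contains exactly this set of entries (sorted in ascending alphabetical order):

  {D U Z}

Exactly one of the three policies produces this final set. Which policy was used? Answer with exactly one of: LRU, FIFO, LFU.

Answer: LFU

Derivation:
Simulating under each policy and comparing final sets:
  LRU: final set = {D I Z} -> differs
  FIFO: final set = {D I U} -> differs
  LFU: final set = {D U Z} -> MATCHES target
Only LFU produces the target set.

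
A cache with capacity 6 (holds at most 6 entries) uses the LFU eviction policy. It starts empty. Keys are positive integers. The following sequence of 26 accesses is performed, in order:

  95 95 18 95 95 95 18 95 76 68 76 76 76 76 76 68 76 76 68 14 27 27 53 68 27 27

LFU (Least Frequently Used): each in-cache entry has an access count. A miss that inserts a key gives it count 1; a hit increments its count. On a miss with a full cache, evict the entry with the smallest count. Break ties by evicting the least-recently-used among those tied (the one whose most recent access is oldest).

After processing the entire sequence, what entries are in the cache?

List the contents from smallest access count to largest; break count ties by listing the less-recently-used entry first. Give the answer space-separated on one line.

LFU simulation (capacity=6):
  1. access 95: MISS. Cache: [95(c=1)]
  2. access 95: HIT, count now 2. Cache: [95(c=2)]
  3. access 18: MISS. Cache: [18(c=1) 95(c=2)]
  4. access 95: HIT, count now 3. Cache: [18(c=1) 95(c=3)]
  5. access 95: HIT, count now 4. Cache: [18(c=1) 95(c=4)]
  6. access 95: HIT, count now 5. Cache: [18(c=1) 95(c=5)]
  7. access 18: HIT, count now 2. Cache: [18(c=2) 95(c=5)]
  8. access 95: HIT, count now 6. Cache: [18(c=2) 95(c=6)]
  9. access 76: MISS. Cache: [76(c=1) 18(c=2) 95(c=6)]
  10. access 68: MISS. Cache: [76(c=1) 68(c=1) 18(c=2) 95(c=6)]
  11. access 76: HIT, count now 2. Cache: [68(c=1) 18(c=2) 76(c=2) 95(c=6)]
  12. access 76: HIT, count now 3. Cache: [68(c=1) 18(c=2) 76(c=3) 95(c=6)]
  13. access 76: HIT, count now 4. Cache: [68(c=1) 18(c=2) 76(c=4) 95(c=6)]
  14. access 76: HIT, count now 5. Cache: [68(c=1) 18(c=2) 76(c=5) 95(c=6)]
  15. access 76: HIT, count now 6. Cache: [68(c=1) 18(c=2) 95(c=6) 76(c=6)]
  16. access 68: HIT, count now 2. Cache: [18(c=2) 68(c=2) 95(c=6) 76(c=6)]
  17. access 76: HIT, count now 7. Cache: [18(c=2) 68(c=2) 95(c=6) 76(c=7)]
  18. access 76: HIT, count now 8. Cache: [18(c=2) 68(c=2) 95(c=6) 76(c=8)]
  19. access 68: HIT, count now 3. Cache: [18(c=2) 68(c=3) 95(c=6) 76(c=8)]
  20. access 14: MISS. Cache: [14(c=1) 18(c=2) 68(c=3) 95(c=6) 76(c=8)]
  21. access 27: MISS. Cache: [14(c=1) 27(c=1) 18(c=2) 68(c=3) 95(c=6) 76(c=8)]
  22. access 27: HIT, count now 2. Cache: [14(c=1) 18(c=2) 27(c=2) 68(c=3) 95(c=6) 76(c=8)]
  23. access 53: MISS, evict 14(c=1). Cache: [53(c=1) 18(c=2) 27(c=2) 68(c=3) 95(c=6) 76(c=8)]
  24. access 68: HIT, count now 4. Cache: [53(c=1) 18(c=2) 27(c=2) 68(c=4) 95(c=6) 76(c=8)]
  25. access 27: HIT, count now 3. Cache: [53(c=1) 18(c=2) 27(c=3) 68(c=4) 95(c=6) 76(c=8)]
  26. access 27: HIT, count now 4. Cache: [53(c=1) 18(c=2) 68(c=4) 27(c=4) 95(c=6) 76(c=8)]
Total: 19 hits, 7 misses, 1 evictions

Answer: 53 18 68 27 95 76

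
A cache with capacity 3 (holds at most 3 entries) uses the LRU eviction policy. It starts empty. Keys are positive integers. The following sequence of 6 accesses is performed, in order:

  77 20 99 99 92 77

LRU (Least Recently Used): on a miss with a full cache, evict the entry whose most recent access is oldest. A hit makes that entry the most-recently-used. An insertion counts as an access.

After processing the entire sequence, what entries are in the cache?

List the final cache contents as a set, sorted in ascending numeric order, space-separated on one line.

LRU simulation (capacity=3):
  1. access 77: MISS. Cache (LRU->MRU): [77]
  2. access 20: MISS. Cache (LRU->MRU): [77 20]
  3. access 99: MISS. Cache (LRU->MRU): [77 20 99]
  4. access 99: HIT. Cache (LRU->MRU): [77 20 99]
  5. access 92: MISS, evict 77. Cache (LRU->MRU): [20 99 92]
  6. access 77: MISS, evict 20. Cache (LRU->MRU): [99 92 77]
Total: 1 hits, 5 misses, 2 evictions

Answer: 77 92 99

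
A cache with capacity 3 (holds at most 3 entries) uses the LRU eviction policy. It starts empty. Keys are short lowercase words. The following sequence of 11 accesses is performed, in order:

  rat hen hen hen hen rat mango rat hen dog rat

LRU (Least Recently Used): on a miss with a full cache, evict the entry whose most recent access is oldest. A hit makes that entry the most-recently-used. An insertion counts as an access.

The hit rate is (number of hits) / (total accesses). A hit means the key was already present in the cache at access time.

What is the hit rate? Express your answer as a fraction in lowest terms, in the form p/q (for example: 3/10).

Answer: 7/11

Derivation:
LRU simulation (capacity=3):
  1. access rat: MISS. Cache (LRU->MRU): [rat]
  2. access hen: MISS. Cache (LRU->MRU): [rat hen]
  3. access hen: HIT. Cache (LRU->MRU): [rat hen]
  4. access hen: HIT. Cache (LRU->MRU): [rat hen]
  5. access hen: HIT. Cache (LRU->MRU): [rat hen]
  6. access rat: HIT. Cache (LRU->MRU): [hen rat]
  7. access mango: MISS. Cache (LRU->MRU): [hen rat mango]
  8. access rat: HIT. Cache (LRU->MRU): [hen mango rat]
  9. access hen: HIT. Cache (LRU->MRU): [mango rat hen]
  10. access dog: MISS, evict mango. Cache (LRU->MRU): [rat hen dog]
  11. access rat: HIT. Cache (LRU->MRU): [hen dog rat]
Total: 7 hits, 4 misses, 1 evictions

Hit rate = 7/11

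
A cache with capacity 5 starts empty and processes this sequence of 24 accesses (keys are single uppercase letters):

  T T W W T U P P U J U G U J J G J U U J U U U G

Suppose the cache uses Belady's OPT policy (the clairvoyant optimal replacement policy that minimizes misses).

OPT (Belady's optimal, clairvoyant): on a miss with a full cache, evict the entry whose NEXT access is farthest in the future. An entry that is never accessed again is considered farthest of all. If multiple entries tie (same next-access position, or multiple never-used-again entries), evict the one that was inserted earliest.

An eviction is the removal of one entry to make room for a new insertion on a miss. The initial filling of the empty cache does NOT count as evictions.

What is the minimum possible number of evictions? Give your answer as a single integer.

OPT (Belady) simulation (capacity=5):
  1. access T: MISS. Cache: [T]
  2. access T: HIT. Next use of T: step 5. Cache: [T]
  3. access W: MISS. Cache: [T W]
  4. access W: HIT. Next use of W: never. Cache: [T W]
  5. access T: HIT. Next use of T: never. Cache: [T W]
  6. access U: MISS. Cache: [T W U]
  7. access P: MISS. Cache: [T W U P]
  8. access P: HIT. Next use of P: never. Cache: [T W U P]
  9. access U: HIT. Next use of U: step 11. Cache: [T W U P]
  10. access J: MISS. Cache: [T W U P J]
  11. access U: HIT. Next use of U: step 13. Cache: [T W U P J]
  12. access G: MISS, evict T (next use: never). Cache: [W U P J G]
  13. access U: HIT. Next use of U: step 18. Cache: [W U P J G]
  14. access J: HIT. Next use of J: step 15. Cache: [W U P J G]
  15. access J: HIT. Next use of J: step 17. Cache: [W U P J G]
  16. access G: HIT. Next use of G: step 24. Cache: [W U P J G]
  17. access J: HIT. Next use of J: step 20. Cache: [W U P J G]
  18. access U: HIT. Next use of U: step 19. Cache: [W U P J G]
  19. access U: HIT. Next use of U: step 21. Cache: [W U P J G]
  20. access J: HIT. Next use of J: never. Cache: [W U P J G]
  21. access U: HIT. Next use of U: step 22. Cache: [W U P J G]
  22. access U: HIT. Next use of U: step 23. Cache: [W U P J G]
  23. access U: HIT. Next use of U: never. Cache: [W U P J G]
  24. access G: HIT. Next use of G: never. Cache: [W U P J G]
Total: 18 hits, 6 misses, 1 evictions

Answer: 1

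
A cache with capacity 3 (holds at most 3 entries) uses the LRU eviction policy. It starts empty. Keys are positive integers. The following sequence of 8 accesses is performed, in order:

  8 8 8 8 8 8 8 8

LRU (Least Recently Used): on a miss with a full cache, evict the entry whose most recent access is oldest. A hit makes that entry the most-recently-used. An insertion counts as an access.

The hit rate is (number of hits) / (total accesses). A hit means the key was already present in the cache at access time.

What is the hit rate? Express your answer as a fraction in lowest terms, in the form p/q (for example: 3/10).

LRU simulation (capacity=3):
  1. access 8: MISS. Cache (LRU->MRU): [8]
  2. access 8: HIT. Cache (LRU->MRU): [8]
  3. access 8: HIT. Cache (LRU->MRU): [8]
  4. access 8: HIT. Cache (LRU->MRU): [8]
  5. access 8: HIT. Cache (LRU->MRU): [8]
  6. access 8: HIT. Cache (LRU->MRU): [8]
  7. access 8: HIT. Cache (LRU->MRU): [8]
  8. access 8: HIT. Cache (LRU->MRU): [8]
Total: 7 hits, 1 misses, 0 evictions

Hit rate = 7/8

Answer: 7/8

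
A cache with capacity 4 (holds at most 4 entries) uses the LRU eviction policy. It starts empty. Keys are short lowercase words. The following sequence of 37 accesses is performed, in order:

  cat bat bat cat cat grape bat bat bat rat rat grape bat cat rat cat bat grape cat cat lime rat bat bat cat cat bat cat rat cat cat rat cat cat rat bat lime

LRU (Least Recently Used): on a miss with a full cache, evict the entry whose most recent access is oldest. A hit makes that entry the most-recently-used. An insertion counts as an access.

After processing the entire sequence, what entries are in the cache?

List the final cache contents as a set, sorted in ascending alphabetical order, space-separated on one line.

Answer: bat cat lime rat

Derivation:
LRU simulation (capacity=4):
  1. access cat: MISS. Cache (LRU->MRU): [cat]
  2. access bat: MISS. Cache (LRU->MRU): [cat bat]
  3. access bat: HIT. Cache (LRU->MRU): [cat bat]
  4. access cat: HIT. Cache (LRU->MRU): [bat cat]
  5. access cat: HIT. Cache (LRU->MRU): [bat cat]
  6. access grape: MISS. Cache (LRU->MRU): [bat cat grape]
  7. access bat: HIT. Cache (LRU->MRU): [cat grape bat]
  8. access bat: HIT. Cache (LRU->MRU): [cat grape bat]
  9. access bat: HIT. Cache (LRU->MRU): [cat grape bat]
  10. access rat: MISS. Cache (LRU->MRU): [cat grape bat rat]
  11. access rat: HIT. Cache (LRU->MRU): [cat grape bat rat]
  12. access grape: HIT. Cache (LRU->MRU): [cat bat rat grape]
  13. access bat: HIT. Cache (LRU->MRU): [cat rat grape bat]
  14. access cat: HIT. Cache (LRU->MRU): [rat grape bat cat]
  15. access rat: HIT. Cache (LRU->MRU): [grape bat cat rat]
  16. access cat: HIT. Cache (LRU->MRU): [grape bat rat cat]
  17. access bat: HIT. Cache (LRU->MRU): [grape rat cat bat]
  18. access grape: HIT. Cache (LRU->MRU): [rat cat bat grape]
  19. access cat: HIT. Cache (LRU->MRU): [rat bat grape cat]
  20. access cat: HIT. Cache (LRU->MRU): [rat bat grape cat]
  21. access lime: MISS, evict rat. Cache (LRU->MRU): [bat grape cat lime]
  22. access rat: MISS, evict bat. Cache (LRU->MRU): [grape cat lime rat]
  23. access bat: MISS, evict grape. Cache (LRU->MRU): [cat lime rat bat]
  24. access bat: HIT. Cache (LRU->MRU): [cat lime rat bat]
  25. access cat: HIT. Cache (LRU->MRU): [lime rat bat cat]
  26. access cat: HIT. Cache (LRU->MRU): [lime rat bat cat]
  27. access bat: HIT. Cache (LRU->MRU): [lime rat cat bat]
  28. access cat: HIT. Cache (LRU->MRU): [lime rat bat cat]
  29. access rat: HIT. Cache (LRU->MRU): [lime bat cat rat]
  30. access cat: HIT. Cache (LRU->MRU): [lime bat rat cat]
  31. access cat: HIT. Cache (LRU->MRU): [lime bat rat cat]
  32. access rat: HIT. Cache (LRU->MRU): [lime bat cat rat]
  33. access cat: HIT. Cache (LRU->MRU): [lime bat rat cat]
  34. access cat: HIT. Cache (LRU->MRU): [lime bat rat cat]
  35. access rat: HIT. Cache (LRU->MRU): [lime bat cat rat]
  36. access bat: HIT. Cache (LRU->MRU): [lime cat rat bat]
  37. access lime: HIT. Cache (LRU->MRU): [cat rat bat lime]
Total: 30 hits, 7 misses, 3 evictions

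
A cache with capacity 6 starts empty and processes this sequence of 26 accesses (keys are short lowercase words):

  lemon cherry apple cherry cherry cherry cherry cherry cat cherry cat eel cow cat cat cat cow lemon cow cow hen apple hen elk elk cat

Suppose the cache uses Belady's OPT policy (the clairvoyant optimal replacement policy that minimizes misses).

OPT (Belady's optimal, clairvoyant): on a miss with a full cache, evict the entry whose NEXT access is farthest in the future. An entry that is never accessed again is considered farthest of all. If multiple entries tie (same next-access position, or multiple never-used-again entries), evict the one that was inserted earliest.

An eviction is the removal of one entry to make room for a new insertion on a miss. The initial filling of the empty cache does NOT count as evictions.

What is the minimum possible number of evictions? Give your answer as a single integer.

OPT (Belady) simulation (capacity=6):
  1. access lemon: MISS. Cache: [lemon]
  2. access cherry: MISS. Cache: [lemon cherry]
  3. access apple: MISS. Cache: [lemon cherry apple]
  4. access cherry: HIT. Next use of cherry: step 5. Cache: [lemon cherry apple]
  5. access cherry: HIT. Next use of cherry: step 6. Cache: [lemon cherry apple]
  6. access cherry: HIT. Next use of cherry: step 7. Cache: [lemon cherry apple]
  7. access cherry: HIT. Next use of cherry: step 8. Cache: [lemon cherry apple]
  8. access cherry: HIT. Next use of cherry: step 10. Cache: [lemon cherry apple]
  9. access cat: MISS. Cache: [lemon cherry apple cat]
  10. access cherry: HIT. Next use of cherry: never. Cache: [lemon cherry apple cat]
  11. access cat: HIT. Next use of cat: step 14. Cache: [lemon cherry apple cat]
  12. access eel: MISS. Cache: [lemon cherry apple cat eel]
  13. access cow: MISS. Cache: [lemon cherry apple cat eel cow]
  14. access cat: HIT. Next use of cat: step 15. Cache: [lemon cherry apple cat eel cow]
  15. access cat: HIT. Next use of cat: step 16. Cache: [lemon cherry apple cat eel cow]
  16. access cat: HIT. Next use of cat: step 26. Cache: [lemon cherry apple cat eel cow]
  17. access cow: HIT. Next use of cow: step 19. Cache: [lemon cherry apple cat eel cow]
  18. access lemon: HIT. Next use of lemon: never. Cache: [lemon cherry apple cat eel cow]
  19. access cow: HIT. Next use of cow: step 20. Cache: [lemon cherry apple cat eel cow]
  20. access cow: HIT. Next use of cow: never. Cache: [lemon cherry apple cat eel cow]
  21. access hen: MISS, evict lemon (next use: never). Cache: [cherry apple cat eel cow hen]
  22. access apple: HIT. Next use of apple: never. Cache: [cherry apple cat eel cow hen]
  23. access hen: HIT. Next use of hen: never. Cache: [cherry apple cat eel cow hen]
  24. access elk: MISS, evict cherry (next use: never). Cache: [apple cat eel cow hen elk]
  25. access elk: HIT. Next use of elk: never. Cache: [apple cat eel cow hen elk]
  26. access cat: HIT. Next use of cat: never. Cache: [apple cat eel cow hen elk]
Total: 18 hits, 8 misses, 2 evictions

Answer: 2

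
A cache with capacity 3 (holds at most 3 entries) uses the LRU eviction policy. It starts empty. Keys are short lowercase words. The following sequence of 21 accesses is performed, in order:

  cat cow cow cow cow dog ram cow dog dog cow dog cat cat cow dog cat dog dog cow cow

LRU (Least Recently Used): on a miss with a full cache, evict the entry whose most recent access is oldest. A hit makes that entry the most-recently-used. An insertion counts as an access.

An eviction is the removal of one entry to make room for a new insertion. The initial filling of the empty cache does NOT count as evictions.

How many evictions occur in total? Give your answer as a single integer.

Answer: 2

Derivation:
LRU simulation (capacity=3):
  1. access cat: MISS. Cache (LRU->MRU): [cat]
  2. access cow: MISS. Cache (LRU->MRU): [cat cow]
  3. access cow: HIT. Cache (LRU->MRU): [cat cow]
  4. access cow: HIT. Cache (LRU->MRU): [cat cow]
  5. access cow: HIT. Cache (LRU->MRU): [cat cow]
  6. access dog: MISS. Cache (LRU->MRU): [cat cow dog]
  7. access ram: MISS, evict cat. Cache (LRU->MRU): [cow dog ram]
  8. access cow: HIT. Cache (LRU->MRU): [dog ram cow]
  9. access dog: HIT. Cache (LRU->MRU): [ram cow dog]
  10. access dog: HIT. Cache (LRU->MRU): [ram cow dog]
  11. access cow: HIT. Cache (LRU->MRU): [ram dog cow]
  12. access dog: HIT. Cache (LRU->MRU): [ram cow dog]
  13. access cat: MISS, evict ram. Cache (LRU->MRU): [cow dog cat]
  14. access cat: HIT. Cache (LRU->MRU): [cow dog cat]
  15. access cow: HIT. Cache (LRU->MRU): [dog cat cow]
  16. access dog: HIT. Cache (LRU->MRU): [cat cow dog]
  17. access cat: HIT. Cache (LRU->MRU): [cow dog cat]
  18. access dog: HIT. Cache (LRU->MRU): [cow cat dog]
  19. access dog: HIT. Cache (LRU->MRU): [cow cat dog]
  20. access cow: HIT. Cache (LRU->MRU): [cat dog cow]
  21. access cow: HIT. Cache (LRU->MRU): [cat dog cow]
Total: 16 hits, 5 misses, 2 evictions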